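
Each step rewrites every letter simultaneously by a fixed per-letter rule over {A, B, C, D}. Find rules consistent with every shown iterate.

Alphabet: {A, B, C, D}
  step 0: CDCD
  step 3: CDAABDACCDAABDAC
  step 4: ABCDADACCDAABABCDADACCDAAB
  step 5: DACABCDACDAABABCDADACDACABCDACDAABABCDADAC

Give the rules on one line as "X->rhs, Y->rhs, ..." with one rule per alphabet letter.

  step 4 ⇒ step 5: ABCDADACCDAABABCDADACCDAAB ⇒ DA·C·AB·C·DA·C·DA·AB·AB·C·DA·DA·C·DA·C·AB·C·DA·C·DA·AB·AB·C·DA·DA·C
    A ↦ DA
    B ↦ C
    C ↦ AB
    D ↦ C

A->DA, B->C, C->AB, D->C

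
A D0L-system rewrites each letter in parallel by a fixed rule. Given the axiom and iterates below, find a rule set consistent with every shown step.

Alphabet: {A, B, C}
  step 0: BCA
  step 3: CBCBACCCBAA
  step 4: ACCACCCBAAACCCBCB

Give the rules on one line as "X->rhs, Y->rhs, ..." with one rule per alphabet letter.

  step 3 ⇒ step 4: CBCBACCCBAA ⇒ A·CC·A·CC·CB·A·A·A·CC·CB·CB
    A ↦ CB
    B ↦ CC
    C ↦ A

A->CB, B->CC, C->A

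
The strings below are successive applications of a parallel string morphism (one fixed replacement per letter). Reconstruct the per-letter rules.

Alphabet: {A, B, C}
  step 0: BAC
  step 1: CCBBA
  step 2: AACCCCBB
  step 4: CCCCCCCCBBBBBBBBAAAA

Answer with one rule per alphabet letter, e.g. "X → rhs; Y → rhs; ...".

  step 1 ⇒ step 2: CCBBA ⇒ A·A·CC·CC·BB
    A ↦ BB
    B ↦ CC
    C ↦ A

A->BB, B->CC, C->A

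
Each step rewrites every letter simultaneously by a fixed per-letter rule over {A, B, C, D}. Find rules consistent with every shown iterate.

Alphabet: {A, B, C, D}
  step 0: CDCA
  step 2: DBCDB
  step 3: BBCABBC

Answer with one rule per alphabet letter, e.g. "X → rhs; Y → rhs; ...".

A->D, B->BC, C->A, D->B

  step 2 ⇒ step 3: DBCDB ⇒ B·BC·A·B·BC
    B ↦ BC
    C ↦ A
    D ↦ B
    A ↦ D  (constrained at step 0)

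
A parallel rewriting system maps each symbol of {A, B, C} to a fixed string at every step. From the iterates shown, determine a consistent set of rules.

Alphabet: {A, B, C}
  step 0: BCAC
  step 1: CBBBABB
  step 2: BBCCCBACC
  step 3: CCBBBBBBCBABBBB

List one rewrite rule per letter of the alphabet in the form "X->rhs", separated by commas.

A->BA, B->C, C->BB

  step 2 ⇒ step 3: BBCCCBACC ⇒ C·C·BB·BB·BB·C·BA·BB·BB
    A ↦ BA
    B ↦ C
    C ↦ BB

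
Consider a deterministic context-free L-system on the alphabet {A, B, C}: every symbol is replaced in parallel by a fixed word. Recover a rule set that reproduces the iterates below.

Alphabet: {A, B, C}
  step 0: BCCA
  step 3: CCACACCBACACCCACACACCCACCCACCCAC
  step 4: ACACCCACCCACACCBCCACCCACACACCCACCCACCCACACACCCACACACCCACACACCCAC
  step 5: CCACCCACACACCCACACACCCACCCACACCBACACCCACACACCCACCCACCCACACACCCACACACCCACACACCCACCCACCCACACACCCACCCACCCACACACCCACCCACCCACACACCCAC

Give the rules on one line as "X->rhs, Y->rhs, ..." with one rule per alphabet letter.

  step 4 ⇒ step 5: ACACCCACCCACACCBCCACCCACACACCCACCCACCCACACACCCACACACCCACACACCCAC ⇒ CC·AC·CC·AC·AC·AC·CC·AC·AC·AC·CC·AC·CC·AC·AC·CB·AC·AC·CC·AC·AC·AC·CC·AC·CC·AC·CC·AC·AC·AC·CC·AC·AC·AC·CC·AC·AC·AC·CC·AC·CC·AC·CC·AC·AC·AC·CC·AC·CC·AC·CC·AC·AC·AC·CC·AC·CC·AC·CC·AC·AC·AC·CC·AC
    A ↦ CC
    B ↦ CB
    C ↦ AC

A->CC, B->CB, C->AC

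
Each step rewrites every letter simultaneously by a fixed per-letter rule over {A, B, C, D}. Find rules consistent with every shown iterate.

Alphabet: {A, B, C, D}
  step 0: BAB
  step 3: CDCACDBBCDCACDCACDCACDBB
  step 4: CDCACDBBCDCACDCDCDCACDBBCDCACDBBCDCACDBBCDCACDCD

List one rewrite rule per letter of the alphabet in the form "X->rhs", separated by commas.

A->BB, B->CD, C->CD, D->CA

  step 3 ⇒ step 4: CDCACDBBCDCACDCACDCACDBB ⇒ CD·CA·CD·BB·CD·CA·CD·CD·CD·CA·CD·BB·CD·CA·CD·BB·CD·CA·CD·BB·CD·CA·CD·CD
    A ↦ BB
    B ↦ CD
    C ↦ CD
    D ↦ CA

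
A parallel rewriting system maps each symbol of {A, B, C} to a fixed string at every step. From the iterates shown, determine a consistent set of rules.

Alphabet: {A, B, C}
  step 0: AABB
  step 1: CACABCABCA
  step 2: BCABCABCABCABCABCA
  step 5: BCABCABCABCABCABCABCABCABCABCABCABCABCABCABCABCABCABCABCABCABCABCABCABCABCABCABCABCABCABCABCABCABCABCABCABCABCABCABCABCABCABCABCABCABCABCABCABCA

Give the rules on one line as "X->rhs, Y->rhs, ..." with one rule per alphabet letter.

A->CA, B->BCA, C->B

  step 1 ⇒ step 2: CACABCABCA ⇒ B·CA·B·CA·BCA·B·CA·BCA·B·CA
    A ↦ CA
    B ↦ BCA
    C ↦ B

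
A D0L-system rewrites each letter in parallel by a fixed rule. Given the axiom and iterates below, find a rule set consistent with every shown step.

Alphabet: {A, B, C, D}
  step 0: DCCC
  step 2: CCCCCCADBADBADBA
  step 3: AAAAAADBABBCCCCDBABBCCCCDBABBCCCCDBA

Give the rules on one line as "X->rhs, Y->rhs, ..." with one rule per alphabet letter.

  step 2 ⇒ step 3: CCCCCCADBADBADBA ⇒ A·A·A·A·A·A·DBA·BBC·CCC·DBA·BBC·CCC·DBA·BBC·CCC·DBA
    A ↦ DBA
    B ↦ CCC
    C ↦ A
    D ↦ BBC

A->DBA, B->CCC, C->A, D->BBC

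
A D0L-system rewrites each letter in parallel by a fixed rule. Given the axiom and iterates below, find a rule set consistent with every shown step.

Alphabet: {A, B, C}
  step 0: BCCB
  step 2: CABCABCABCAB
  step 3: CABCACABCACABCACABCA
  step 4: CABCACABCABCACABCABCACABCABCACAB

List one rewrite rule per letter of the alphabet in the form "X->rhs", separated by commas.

  step 3 ⇒ step 4: CABCACABCACABCACABCA ⇒ CA·B·CA·CA·B·CA·B·CA·CA·B·CA·B·CA·CA·B·CA·B·CA·CA·B
    A ↦ B
    B ↦ CA
    C ↦ CA

A->B, B->CA, C->CA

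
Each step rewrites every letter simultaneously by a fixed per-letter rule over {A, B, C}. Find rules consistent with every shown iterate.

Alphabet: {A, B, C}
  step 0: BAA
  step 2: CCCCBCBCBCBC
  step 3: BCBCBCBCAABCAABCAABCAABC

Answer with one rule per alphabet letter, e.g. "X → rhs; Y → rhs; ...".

  step 2 ⇒ step 3: CCCCBCBCBCBC ⇒ BC·BC·BC·BC·AA·BC·AA·BC·AA·BC·AA·BC
    B ↦ AA
    C ↦ BC
    A ↦ CC  (constrained at step 0)

A->CC, B->AA, C->BC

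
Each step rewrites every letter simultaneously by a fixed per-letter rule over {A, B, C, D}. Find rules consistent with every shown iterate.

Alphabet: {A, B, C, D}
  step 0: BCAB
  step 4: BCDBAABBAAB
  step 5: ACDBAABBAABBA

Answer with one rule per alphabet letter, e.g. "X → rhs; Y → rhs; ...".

  step 4 ⇒ step 5: BCDBAABBAAB ⇒ A·CD·BA·A·B·B·A·A·B·B·A
    A ↦ B
    B ↦ A
    C ↦ CD
    D ↦ BA

A->B, B->A, C->CD, D->BA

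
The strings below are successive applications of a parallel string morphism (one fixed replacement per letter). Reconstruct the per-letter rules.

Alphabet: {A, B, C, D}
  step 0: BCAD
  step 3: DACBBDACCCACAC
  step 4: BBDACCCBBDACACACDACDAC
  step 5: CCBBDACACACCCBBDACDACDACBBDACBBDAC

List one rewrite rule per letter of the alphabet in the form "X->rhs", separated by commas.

A->D, B->C, C->AC, D->BB

  step 4 ⇒ step 5: BBDACCCBBDACACACDACDAC ⇒ C·C·BB·D·AC·AC·AC·C·C·BB·D·AC·D·AC·D·AC·BB·D·AC·BB·D·AC
    A ↦ D
    B ↦ C
    C ↦ AC
    D ↦ BB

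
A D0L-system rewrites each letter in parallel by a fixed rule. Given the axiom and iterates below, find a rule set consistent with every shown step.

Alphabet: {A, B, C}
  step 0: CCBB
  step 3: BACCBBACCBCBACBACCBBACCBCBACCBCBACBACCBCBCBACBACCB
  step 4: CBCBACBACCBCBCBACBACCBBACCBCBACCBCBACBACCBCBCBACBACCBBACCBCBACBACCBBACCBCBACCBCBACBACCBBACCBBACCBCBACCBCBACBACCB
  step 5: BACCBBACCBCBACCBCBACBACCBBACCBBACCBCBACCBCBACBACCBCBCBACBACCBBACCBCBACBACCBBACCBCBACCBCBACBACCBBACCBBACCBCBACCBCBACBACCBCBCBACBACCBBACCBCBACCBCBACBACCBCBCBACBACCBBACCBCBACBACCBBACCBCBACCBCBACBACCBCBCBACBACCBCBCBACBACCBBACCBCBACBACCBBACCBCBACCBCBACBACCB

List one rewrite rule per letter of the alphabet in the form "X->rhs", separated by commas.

A->C, B->CB, C->BAC

  step 4 ⇒ step 5: CBCBACBACCBCBCBACBACCBBACCBCBACCBCBACBACCBCBCBACBACCBBACCBCBACBACCBBACCBCBACCBCBACBACCBBACCBBACCBCBACCBCBACBACCB ⇒ BAC·CB·BAC·CB·C·BAC·CB·C·BAC·BAC·CB·BAC·CB·BAC·CB·C·BAC·CB·C·BAC·BAC·CB·CB·C·BAC·BAC·CB·BAC·CB·C·BAC·BAC·CB·BAC·CB·C·BAC·CB·C·BAC·BAC·CB·BAC·CB·BAC·CB·C·BAC·CB·C·BAC·BAC·CB·CB·C·BAC·BAC·CB·BAC·CB·C·BAC·CB·C·BAC·BAC·CB·CB·C·BAC·BAC·CB·BAC·CB·C·BAC·BAC·CB·BAC·CB·C·BAC·CB·C·BAC·BAC·CB·CB·C·BAC·BAC·CB·CB·C·BAC·BAC·CB·BAC·CB·C·BAC·BAC·CB·BAC·CB·C·BAC·CB·C·BAC·BAC·CB
    A ↦ C
    B ↦ CB
    C ↦ BAC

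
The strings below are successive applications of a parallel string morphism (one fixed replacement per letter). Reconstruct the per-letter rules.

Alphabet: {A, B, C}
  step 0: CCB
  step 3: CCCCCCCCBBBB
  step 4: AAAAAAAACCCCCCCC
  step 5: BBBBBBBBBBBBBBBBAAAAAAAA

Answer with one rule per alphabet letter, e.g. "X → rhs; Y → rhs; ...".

  step 4 ⇒ step 5: AAAAAAAACCCCCCCC ⇒ BB·BB·BB·BB·BB·BB·BB·BB·A·A·A·A·A·A·A·A
    A ↦ BB
    C ↦ A
  step 3 ⇒ step 4: CCCCCCCCBBBB ⇒ A·A·A·A·A·A·A·A·CC·CC·CC·CC
    B ↦ CC

A->BB, B->CC, C->A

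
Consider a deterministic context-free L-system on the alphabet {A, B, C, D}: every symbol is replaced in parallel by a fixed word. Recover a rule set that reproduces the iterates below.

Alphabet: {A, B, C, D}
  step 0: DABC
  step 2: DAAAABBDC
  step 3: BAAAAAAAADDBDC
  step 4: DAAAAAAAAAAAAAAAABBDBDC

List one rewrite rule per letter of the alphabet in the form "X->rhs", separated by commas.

A->AA, B->D, C->DC, D->B

  step 3 ⇒ step 4: BAAAAAAAADDBDC ⇒ D·AA·AA·AA·AA·AA·AA·AA·AA·B·B·D·B·DC
    A ↦ AA
    B ↦ D
    C ↦ DC
    D ↦ B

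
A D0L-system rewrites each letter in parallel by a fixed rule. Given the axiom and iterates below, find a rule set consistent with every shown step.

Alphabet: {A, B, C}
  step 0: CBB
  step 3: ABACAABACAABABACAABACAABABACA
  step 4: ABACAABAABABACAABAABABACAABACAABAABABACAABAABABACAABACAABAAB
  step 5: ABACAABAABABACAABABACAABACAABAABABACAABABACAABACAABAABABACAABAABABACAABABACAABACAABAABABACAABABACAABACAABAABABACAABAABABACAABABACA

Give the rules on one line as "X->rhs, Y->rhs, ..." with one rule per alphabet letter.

A->AB, B->ACA, C->A

  step 4 ⇒ step 5: ABACAABAABABACAABAABABACAABACAABAABABACAABAABABACAABACAABAAB ⇒ AB·ACA·AB·A·AB·AB·ACA·AB·AB·ACA·AB·ACA·AB·A·AB·AB·ACA·AB·AB·ACA·AB·ACA·AB·A·AB·AB·ACA·AB·A·AB·AB·ACA·AB·AB·ACA·AB·ACA·AB·A·AB·AB·ACA·AB·AB·ACA·AB·ACA·AB·A·AB·AB·ACA·AB·A·AB·AB·ACA·AB·AB·ACA
    A ↦ AB
    B ↦ ACA
    C ↦ A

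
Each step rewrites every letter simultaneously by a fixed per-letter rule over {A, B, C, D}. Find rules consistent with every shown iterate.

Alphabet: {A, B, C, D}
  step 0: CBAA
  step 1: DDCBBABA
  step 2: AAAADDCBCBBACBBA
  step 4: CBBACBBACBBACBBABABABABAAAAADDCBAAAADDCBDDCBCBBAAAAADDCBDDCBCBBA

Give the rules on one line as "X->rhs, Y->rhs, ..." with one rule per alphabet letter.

  step 1 ⇒ step 2: DDCBBABA ⇒ AA·AA·DD·CB·CB·BA·CB·BA
    A ↦ BA
    B ↦ CB
    C ↦ DD
    D ↦ AA

A->BA, B->CB, C->DD, D->AA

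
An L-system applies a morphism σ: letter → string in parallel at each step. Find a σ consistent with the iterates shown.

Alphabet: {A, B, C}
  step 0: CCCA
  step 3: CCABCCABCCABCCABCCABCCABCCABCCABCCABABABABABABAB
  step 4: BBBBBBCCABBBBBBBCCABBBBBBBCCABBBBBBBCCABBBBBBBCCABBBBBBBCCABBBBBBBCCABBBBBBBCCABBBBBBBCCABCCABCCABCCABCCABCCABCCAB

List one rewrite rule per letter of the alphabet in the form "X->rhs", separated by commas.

  step 3 ⇒ step 4: CCABCCABCCABCCABCCABCCABCCABCCABCCABABABABABABAB ⇒ BBB·BBB·CC·AB·BBB·BBB·CC·AB·BBB·BBB·CC·AB·BBB·BBB·CC·AB·BBB·BBB·CC·AB·BBB·BBB·CC·AB·BBB·BBB·CC·AB·BBB·BBB·CC·AB·BBB·BBB·CC·AB·CC·AB·CC·AB·CC·AB·CC·AB·CC·AB·CC·AB
    A ↦ CC
    B ↦ AB
    C ↦ BBB

A->CC, B->AB, C->BBB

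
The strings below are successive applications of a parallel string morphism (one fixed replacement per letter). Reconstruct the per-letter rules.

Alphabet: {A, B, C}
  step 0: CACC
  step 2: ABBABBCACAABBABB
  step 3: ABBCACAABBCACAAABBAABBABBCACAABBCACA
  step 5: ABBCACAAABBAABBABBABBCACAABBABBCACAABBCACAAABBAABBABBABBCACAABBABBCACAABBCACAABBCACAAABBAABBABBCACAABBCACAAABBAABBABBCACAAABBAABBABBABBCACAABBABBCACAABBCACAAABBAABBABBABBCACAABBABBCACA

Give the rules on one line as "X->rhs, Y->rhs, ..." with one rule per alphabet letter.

  step 2 ⇒ step 3: ABBABBCACAABBABB ⇒ ABB·CA·CA·ABB·CA·CA·A·ABB·A·ABB·ABB·CA·CA·ABB·CA·CA
    A ↦ ABB
    B ↦ CA
    C ↦ A

A->ABB, B->CA, C->A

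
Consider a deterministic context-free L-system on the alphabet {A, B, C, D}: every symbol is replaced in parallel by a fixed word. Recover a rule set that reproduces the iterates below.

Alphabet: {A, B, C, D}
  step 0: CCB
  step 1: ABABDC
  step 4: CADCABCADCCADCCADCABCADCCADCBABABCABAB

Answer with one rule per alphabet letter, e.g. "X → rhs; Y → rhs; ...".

A->CA, B->DC, C->AB, D->B

  step 0 ⇒ step 1: CCB ⇒ AB·AB·DC
    B ↦ DC
    C ↦ AB
    A ↦ CA  (constrained at step 1)
    D ↦ B  (constrained at step 1)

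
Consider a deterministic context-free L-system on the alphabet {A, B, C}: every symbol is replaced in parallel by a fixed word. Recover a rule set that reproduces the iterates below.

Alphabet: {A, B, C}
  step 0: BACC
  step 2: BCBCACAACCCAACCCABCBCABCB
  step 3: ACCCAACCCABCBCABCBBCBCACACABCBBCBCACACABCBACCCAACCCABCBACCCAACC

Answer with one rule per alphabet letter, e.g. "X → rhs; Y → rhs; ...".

A->BCB, B->ACC, C->CA

  step 2 ⇒ step 3: BCBCACAACCCAACCCABCBCABCB ⇒ ACC·CA·ACC·CA·BCB·CA·BCB·BCB·CA·CA·CA·BCB·BCB·CA·CA·CA·BCB·ACC·CA·ACC·CA·BCB·ACC·CA·ACC
    A ↦ BCB
    B ↦ ACC
    C ↦ CA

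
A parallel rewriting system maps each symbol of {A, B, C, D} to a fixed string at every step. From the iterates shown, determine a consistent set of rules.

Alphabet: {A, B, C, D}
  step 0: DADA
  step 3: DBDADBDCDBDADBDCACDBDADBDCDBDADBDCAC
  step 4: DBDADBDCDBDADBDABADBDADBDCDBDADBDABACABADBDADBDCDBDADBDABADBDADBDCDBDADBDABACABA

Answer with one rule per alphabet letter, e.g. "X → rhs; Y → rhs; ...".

  step 3 ⇒ step 4: DBDADBDCDBDADBDCACDBDADBDCDBDADBDCAC ⇒ DBD·A·DBD·C·DBD·A·DBD·ABA·DBD·A·DBD·C·DBD·A·DBD·ABA·C·ABA·DBD·A·DBD·C·DBD·A·DBD·ABA·DBD·A·DBD·C·DBD·A·DBD·ABA·C·ABA
    A ↦ C
    B ↦ A
    C ↦ ABA
    D ↦ DBD

A->C, B->A, C->ABA, D->DBD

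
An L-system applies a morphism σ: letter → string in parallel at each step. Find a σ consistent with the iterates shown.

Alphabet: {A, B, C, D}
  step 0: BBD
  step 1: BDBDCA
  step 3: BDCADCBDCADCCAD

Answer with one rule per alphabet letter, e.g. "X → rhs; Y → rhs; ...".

  step 0 ⇒ step 1: BBD ⇒ BD·BD·CA
    B ↦ BD
    D ↦ CA
    A ↦ C  (constrained at step 1)
    C ↦ D  (constrained at step 1)

A->C, B->BD, C->D, D->CA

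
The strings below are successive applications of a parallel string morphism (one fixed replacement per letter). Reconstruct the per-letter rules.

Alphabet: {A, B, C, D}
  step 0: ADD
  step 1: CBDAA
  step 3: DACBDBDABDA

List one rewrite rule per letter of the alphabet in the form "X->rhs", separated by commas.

  step 0 ⇒ step 1: ADD ⇒ CBD·A·A
    A ↦ CBD
    D ↦ A
    B ↦ D  (constrained at step 1)
    C ↦ B  (constrained at step 1)

A->CBD, B->D, C->B, D->A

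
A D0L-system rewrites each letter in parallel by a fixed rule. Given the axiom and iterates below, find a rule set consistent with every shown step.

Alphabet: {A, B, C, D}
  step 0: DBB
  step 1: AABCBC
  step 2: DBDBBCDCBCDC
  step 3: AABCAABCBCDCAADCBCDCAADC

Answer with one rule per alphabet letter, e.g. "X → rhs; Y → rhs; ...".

  step 2 ⇒ step 3: DBDBBCDCBCDC ⇒ AA·BC·AA·BC·BC·DC·AA·DC·BC·DC·AA·DC
    B ↦ BC
    C ↦ DC
    D ↦ AA
  step 1 ⇒ step 2: AABCBC ⇒ DB·DB·BC·DC·BC·DC
    A ↦ DB

A->DB, B->BC, C->DC, D->AA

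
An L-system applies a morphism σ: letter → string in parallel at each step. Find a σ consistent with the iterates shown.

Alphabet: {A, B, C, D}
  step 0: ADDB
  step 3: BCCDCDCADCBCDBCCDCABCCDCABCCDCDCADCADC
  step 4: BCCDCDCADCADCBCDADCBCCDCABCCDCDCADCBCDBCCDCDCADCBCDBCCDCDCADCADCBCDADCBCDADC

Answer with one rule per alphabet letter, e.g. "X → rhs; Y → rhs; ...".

  step 3 ⇒ step 4: BCCDCDCADCBCDBCCDCABCCDCABCCDCDCADCADC ⇒ BCC·DC·DC·A·DC·A·DC·BCD·A·DC·BCC·DC·A·BCC·DC·DC·A·DC·BCD·BCC·DC·DC·A·DC·BCD·BCC·DC·DC·A·DC·A·DC·BCD·A·DC·BCD·A·DC
    A ↦ BCD
    B ↦ BCC
    C ↦ DC
    D ↦ A

A->BCD, B->BCC, C->DC, D->A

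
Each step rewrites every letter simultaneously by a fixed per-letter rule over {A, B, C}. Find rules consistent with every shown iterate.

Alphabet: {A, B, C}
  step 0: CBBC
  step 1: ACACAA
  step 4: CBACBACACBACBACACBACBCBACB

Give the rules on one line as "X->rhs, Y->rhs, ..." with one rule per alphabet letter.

A->CB, B->CA, C->A

  step 0 ⇒ step 1: CBBC ⇒ A·CA·CA·A
    B ↦ CA
    C ↦ A
    A ↦ CB  (constrained at step 1)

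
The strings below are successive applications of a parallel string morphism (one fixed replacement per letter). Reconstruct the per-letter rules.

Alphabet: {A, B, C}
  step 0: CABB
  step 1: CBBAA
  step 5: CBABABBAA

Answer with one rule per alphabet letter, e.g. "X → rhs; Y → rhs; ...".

  step 0 ⇒ step 1: CABB ⇒ CB·B·A·A
    A ↦ B
    B ↦ A
    C ↦ CB

A->B, B->A, C->CB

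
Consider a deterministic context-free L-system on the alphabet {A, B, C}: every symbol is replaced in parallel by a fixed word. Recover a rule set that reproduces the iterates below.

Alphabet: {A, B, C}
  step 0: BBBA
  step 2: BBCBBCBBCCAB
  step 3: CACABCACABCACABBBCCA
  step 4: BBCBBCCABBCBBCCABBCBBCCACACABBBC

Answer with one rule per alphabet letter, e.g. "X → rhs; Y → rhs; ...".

  step 3 ⇒ step 4: CACABCACABCACABBBCCA ⇒ B·BC·B·BC·CA·B·BC·B·BC·CA·B·BC·B·BC·CA·CA·CA·B·B·BC
    A ↦ BC
    B ↦ CA
    C ↦ B

A->BC, B->CA, C->B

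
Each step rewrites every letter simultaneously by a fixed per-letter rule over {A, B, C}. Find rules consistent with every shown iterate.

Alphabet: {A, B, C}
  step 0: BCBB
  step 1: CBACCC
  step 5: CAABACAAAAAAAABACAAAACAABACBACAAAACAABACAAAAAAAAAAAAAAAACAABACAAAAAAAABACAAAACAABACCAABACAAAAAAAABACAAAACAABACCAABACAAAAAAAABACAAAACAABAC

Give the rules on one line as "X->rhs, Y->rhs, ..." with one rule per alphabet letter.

  step 0 ⇒ step 1: BCBB ⇒ C·BAC·C·C
    B ↦ C
    C ↦ BAC
    A ↦ AA  (constrained at step 1)

A->AA, B->C, C->BAC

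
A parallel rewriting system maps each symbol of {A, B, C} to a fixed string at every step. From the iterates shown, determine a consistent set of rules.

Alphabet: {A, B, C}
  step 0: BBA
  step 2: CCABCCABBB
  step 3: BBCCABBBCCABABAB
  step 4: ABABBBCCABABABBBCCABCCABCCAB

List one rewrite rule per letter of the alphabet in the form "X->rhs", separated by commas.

  step 3 ⇒ step 4: BBCCABBBCCABABAB ⇒ AB·AB·B·B·CC·AB·AB·AB·B·B·CC·AB·CC·AB·CC·AB
    A ↦ CC
    B ↦ AB
    C ↦ B

A->CC, B->AB, C->B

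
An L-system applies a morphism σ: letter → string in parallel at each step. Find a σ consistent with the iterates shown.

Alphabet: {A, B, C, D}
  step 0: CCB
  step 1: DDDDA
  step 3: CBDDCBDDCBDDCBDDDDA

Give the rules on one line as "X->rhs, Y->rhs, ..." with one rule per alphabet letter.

A->CB, B->A, C->DD, D->AC

  step 0 ⇒ step 1: CCB ⇒ DD·DD·A
    B ↦ A
    C ↦ DD
    A ↦ CB  (constrained at step 1)
    D ↦ AC  (constrained at step 1)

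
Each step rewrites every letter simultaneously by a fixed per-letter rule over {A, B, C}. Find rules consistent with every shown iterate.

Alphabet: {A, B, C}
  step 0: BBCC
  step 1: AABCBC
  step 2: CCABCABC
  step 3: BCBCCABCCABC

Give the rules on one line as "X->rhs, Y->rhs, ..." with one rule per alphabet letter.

  step 2 ⇒ step 3: CCABCABC ⇒ BC·BC·C·A·BC·C·A·BC
    A ↦ C
    B ↦ A
    C ↦ BC

A->C, B->A, C->BC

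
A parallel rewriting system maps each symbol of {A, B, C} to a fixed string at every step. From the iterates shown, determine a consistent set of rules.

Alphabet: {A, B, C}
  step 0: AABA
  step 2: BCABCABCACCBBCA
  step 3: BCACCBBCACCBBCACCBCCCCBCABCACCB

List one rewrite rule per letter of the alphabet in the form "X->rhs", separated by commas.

  step 2 ⇒ step 3: BCABCABCACCBBCA ⇒ BCA·CC·B·BCA·CC·B·BCA·CC·B·CC·CC·BCA·BCA·CC·B
    A ↦ B
    B ↦ BCA
    C ↦ CC

A->B, B->BCA, C->CC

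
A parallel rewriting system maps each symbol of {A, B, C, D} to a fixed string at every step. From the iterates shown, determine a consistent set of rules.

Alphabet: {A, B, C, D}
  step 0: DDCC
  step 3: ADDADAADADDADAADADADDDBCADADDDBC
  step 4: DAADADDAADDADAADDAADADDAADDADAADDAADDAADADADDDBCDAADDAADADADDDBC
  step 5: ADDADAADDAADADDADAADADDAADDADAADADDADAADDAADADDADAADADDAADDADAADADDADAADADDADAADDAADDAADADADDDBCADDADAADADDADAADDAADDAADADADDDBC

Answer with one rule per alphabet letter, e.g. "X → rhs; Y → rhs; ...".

  step 4 ⇒ step 5: DAADADDAADDADAADDAADADDAADDADAADDAADDAADADADDDBCDAADDAADADADDDBC ⇒ AD·DA·DA·AD·DA·AD·AD·DA·DA·AD·AD·DA·AD·DA·DA·AD·AD·DA·DA·AD·DA·AD·AD·DA·DA·AD·AD·DA·AD·DA·DA·AD·AD·DA·DA·AD·AD·DA·DA·AD·DA·AD·DA·AD·AD·AD·DD·BC·AD·DA·DA·AD·AD·DA·DA·AD·DA·AD·DA·AD·AD·AD·DD·BC
    A ↦ DA
    B ↦ DD
    C ↦ BC
    D ↦ AD

A->DA, B->DD, C->BC, D->AD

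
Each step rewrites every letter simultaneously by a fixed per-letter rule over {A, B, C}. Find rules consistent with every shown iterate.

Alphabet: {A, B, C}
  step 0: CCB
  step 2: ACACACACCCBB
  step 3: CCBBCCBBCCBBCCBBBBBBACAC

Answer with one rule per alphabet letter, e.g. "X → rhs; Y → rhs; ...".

  step 2 ⇒ step 3: ACACACACCCBB ⇒ CC·BB·CC·BB·CC·BB·CC·BB·BB·BB·AC·AC
    A ↦ CC
    B ↦ AC
    C ↦ BB

A->CC, B->AC, C->BB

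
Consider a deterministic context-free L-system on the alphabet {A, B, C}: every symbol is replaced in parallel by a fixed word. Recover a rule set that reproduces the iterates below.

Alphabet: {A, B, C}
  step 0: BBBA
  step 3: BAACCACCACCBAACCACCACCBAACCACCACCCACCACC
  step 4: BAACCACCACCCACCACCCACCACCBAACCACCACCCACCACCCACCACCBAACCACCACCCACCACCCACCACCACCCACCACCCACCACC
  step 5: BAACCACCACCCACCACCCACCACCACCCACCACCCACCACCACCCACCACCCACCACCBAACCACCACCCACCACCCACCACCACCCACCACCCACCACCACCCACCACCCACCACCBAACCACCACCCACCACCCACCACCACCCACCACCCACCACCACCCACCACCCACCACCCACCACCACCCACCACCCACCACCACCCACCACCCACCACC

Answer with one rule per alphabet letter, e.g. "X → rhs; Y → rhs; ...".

A->C, B->BAA, C->ACC

  step 4 ⇒ step 5: BAACCACCACCCACCACCCACCACCBAACCACCACCCACCACCCACCACCBAACCACCACCCACCACCCACCACCACCCACCACCCACCACC ⇒ BAA·C·C·ACC·ACC·C·ACC·ACC·C·ACC·ACC·ACC·C·ACC·ACC·C·ACC·ACC·ACC·C·ACC·ACC·C·ACC·ACC·BAA·C·C·ACC·ACC·C·ACC·ACC·C·ACC·ACC·ACC·C·ACC·ACC·C·ACC·ACC·ACC·C·ACC·ACC·C·ACC·ACC·BAA·C·C·ACC·ACC·C·ACC·ACC·C·ACC·ACC·ACC·C·ACC·ACC·C·ACC·ACC·ACC·C·ACC·ACC·C·ACC·ACC·C·ACC·ACC·ACC·C·ACC·ACC·C·ACC·ACC·ACC·C·ACC·ACC·C·ACC·ACC
    A ↦ C
    B ↦ BAA
    C ↦ ACC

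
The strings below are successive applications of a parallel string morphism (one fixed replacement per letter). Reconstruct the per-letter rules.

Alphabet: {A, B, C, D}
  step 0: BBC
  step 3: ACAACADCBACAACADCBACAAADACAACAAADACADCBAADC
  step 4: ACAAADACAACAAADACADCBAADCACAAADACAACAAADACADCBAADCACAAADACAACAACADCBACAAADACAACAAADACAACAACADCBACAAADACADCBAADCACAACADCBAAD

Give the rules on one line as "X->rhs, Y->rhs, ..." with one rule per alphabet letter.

  step 3 ⇒ step 4: ACAACADCBACAACADCBACAAADACAACAAADACADCBAADC ⇒ ACA·AAD·ACA·ACA·AAD·ACA·DCB·AAD·C·ACA·AAD·ACA·ACA·AAD·ACA·DCB·AAD·C·ACA·AAD·ACA·ACA·ACA·DCB·ACA·AAD·ACA·ACA·AAD·ACA·ACA·ACA·DCB·ACA·AAD·ACA·DCB·AAD·C·ACA·ACA·DCB·AAD
    A ↦ ACA
    B ↦ C
    C ↦ AAD
    D ↦ DCB

A->ACA, B->C, C->AAD, D->DCB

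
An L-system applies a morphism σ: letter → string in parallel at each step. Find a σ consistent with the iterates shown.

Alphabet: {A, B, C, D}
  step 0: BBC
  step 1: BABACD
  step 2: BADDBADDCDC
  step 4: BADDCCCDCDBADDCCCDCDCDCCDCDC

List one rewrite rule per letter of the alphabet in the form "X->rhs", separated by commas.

  step 1 ⇒ step 2: BABACD ⇒ BA·DD·BA·DD·CD·C
    A ↦ DD
    B ↦ BA
    C ↦ CD
    D ↦ C

A->DD, B->BA, C->CD, D->C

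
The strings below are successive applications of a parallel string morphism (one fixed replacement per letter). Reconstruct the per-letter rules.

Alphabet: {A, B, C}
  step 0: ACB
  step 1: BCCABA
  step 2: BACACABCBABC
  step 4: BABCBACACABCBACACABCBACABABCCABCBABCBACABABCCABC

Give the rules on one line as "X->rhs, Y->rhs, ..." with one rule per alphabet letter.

A->BC, B->BA, C->CA

  step 1 ⇒ step 2: BCCABA ⇒ BA·CA·CA·BC·BA·BC
    A ↦ BC
    B ↦ BA
    C ↦ CA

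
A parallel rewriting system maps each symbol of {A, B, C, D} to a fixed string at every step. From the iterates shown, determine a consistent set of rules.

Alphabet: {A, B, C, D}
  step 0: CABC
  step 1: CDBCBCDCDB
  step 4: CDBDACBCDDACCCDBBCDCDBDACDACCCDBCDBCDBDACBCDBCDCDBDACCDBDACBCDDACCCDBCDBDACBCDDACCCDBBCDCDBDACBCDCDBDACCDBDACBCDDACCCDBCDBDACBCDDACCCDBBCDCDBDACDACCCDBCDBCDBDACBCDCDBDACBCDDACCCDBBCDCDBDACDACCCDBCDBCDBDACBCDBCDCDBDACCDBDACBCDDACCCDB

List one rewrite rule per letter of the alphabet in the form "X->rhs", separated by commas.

A->C, B->BCD, C->CDB, D->DAC

  step 0 ⇒ step 1: CABC ⇒ CDB·C·BCD·CDB
    A ↦ C
    B ↦ BCD
    C ↦ CDB
    D ↦ DAC  (constrained at step 1)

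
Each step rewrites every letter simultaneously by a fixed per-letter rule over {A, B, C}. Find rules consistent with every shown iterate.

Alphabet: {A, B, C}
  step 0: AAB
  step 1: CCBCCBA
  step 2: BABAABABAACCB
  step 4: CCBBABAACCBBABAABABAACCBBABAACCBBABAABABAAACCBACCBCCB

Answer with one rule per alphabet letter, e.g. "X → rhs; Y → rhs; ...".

  step 1 ⇒ step 2: CCBCCBA ⇒ BA·BA·A·BA·BA·A·CCB
    A ↦ CCB
    B ↦ A
    C ↦ BA

A->CCB, B->A, C->BA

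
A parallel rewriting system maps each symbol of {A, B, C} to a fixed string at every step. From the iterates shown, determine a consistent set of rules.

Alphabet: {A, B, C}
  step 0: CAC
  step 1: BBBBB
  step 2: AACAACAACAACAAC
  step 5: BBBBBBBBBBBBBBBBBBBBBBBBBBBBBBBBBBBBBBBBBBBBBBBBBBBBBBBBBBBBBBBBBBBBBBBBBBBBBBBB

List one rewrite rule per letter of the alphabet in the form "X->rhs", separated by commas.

  step 1 ⇒ step 2: BBBBB ⇒ AAC·AAC·AAC·AAC·AAC
    B ↦ AAC
  step 0 ⇒ step 1: CAC ⇒ BB·B·BB
    A ↦ B
  step 0 ⇒ step 1: CAC ⇒ BB·B·BB
    C ↦ BB

A->B, B->AAC, C->BB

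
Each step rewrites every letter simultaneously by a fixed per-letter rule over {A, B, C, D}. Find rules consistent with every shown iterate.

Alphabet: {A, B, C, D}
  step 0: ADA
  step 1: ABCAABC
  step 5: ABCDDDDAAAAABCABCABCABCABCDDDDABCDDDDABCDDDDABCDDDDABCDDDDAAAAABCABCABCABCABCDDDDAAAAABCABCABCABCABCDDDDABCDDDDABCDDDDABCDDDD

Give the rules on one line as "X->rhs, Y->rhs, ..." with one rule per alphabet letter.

A->ABC, B->DD, C->DD, D->A

  step 0 ⇒ step 1: ADA ⇒ ABC·A·ABC
    A ↦ ABC
    D ↦ A
    B ↦ DD  (constrained at step 1)
    C ↦ DD  (constrained at step 1)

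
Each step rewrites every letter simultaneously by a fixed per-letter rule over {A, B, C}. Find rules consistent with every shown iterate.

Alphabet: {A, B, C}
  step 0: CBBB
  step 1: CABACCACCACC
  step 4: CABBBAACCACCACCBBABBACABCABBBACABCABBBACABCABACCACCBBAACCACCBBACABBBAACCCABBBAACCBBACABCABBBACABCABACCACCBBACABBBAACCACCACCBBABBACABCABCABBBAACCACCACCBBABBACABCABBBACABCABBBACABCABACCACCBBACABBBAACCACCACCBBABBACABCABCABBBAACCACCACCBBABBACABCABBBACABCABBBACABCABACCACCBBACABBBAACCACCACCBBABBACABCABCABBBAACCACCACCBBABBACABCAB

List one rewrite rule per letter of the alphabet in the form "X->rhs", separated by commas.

  step 0 ⇒ step 1: CBBB ⇒ CAB·ACC·ACC·ACC
    B ↦ ACC
    C ↦ CAB
    A ↦ BBA  (constrained at step 1)

A->BBA, B->ACC, C->CAB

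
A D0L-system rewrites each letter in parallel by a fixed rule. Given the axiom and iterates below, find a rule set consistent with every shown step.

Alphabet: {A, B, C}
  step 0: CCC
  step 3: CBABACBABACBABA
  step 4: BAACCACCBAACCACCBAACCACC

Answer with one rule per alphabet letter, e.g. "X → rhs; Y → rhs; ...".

A->C, B->AC, C->BA

  step 3 ⇒ step 4: CBABACBABACBABA ⇒ BA·AC·C·AC·C·BA·AC·C·AC·C·BA·AC·C·AC·C
    A ↦ C
    B ↦ AC
    C ↦ BA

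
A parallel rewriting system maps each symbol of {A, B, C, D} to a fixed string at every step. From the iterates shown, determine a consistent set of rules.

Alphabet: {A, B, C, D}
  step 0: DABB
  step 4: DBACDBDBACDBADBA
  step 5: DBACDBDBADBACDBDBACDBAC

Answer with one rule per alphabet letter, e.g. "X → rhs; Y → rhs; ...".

A->C, B->A, C->DB, D->DB

  step 4 ⇒ step 5: DBACDBDBACDBADBA ⇒ DB·A·C·DB·DB·A·DB·A·C·DB·DB·A·C·DB·A·C
    A ↦ C
    B ↦ A
    C ↦ DB
    D ↦ DB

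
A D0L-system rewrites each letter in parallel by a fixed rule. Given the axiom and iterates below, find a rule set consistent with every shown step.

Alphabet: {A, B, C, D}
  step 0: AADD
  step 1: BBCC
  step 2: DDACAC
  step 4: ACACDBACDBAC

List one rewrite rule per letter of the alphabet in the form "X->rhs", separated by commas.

  step 1 ⇒ step 2: BBCC ⇒ D·D·AC·AC
    B ↦ D
    C ↦ AC
  step 0 ⇒ step 1: AADD ⇒ B·B·C·C
    A ↦ B
  step 0 ⇒ step 1: AADD ⇒ B·B·C·C
    D ↦ C

A->B, B->D, C->AC, D->C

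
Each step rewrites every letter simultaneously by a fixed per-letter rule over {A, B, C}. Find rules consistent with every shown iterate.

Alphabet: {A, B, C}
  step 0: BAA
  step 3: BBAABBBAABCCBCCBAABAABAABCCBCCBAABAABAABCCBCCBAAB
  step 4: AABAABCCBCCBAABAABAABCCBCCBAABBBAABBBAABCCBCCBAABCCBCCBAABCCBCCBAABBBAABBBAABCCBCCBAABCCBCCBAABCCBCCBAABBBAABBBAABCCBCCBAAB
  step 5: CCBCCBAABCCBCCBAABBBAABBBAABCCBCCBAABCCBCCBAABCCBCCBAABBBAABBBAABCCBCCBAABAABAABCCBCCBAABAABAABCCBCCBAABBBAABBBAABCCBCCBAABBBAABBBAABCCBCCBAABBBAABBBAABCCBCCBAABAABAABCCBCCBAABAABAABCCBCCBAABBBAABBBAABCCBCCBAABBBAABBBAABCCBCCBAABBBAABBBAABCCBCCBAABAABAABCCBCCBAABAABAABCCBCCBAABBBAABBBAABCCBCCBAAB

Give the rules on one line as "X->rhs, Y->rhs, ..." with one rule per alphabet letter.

  step 4 ⇒ step 5: AABAABCCBCCBAABAABAABCCBCCBAABBBAABBBAABCCBCCBAABCCBCCBAABCCBCCBAABBBAABBBAABCCBCCBAABCCBCCBAABCCBCCBAABBBAABBBAABCCBCCBAAB ⇒ CCB·CCB·AAB·CCB·CCB·AAB·B·B·AAB·B·B·AAB·CCB·CCB·AAB·CCB·CCB·AAB·CCB·CCB·AAB·B·B·AAB·B·B·AAB·CCB·CCB·AAB·AAB·AAB·CCB·CCB·AAB·AAB·AAB·CCB·CCB·AAB·B·B·AAB·B·B·AAB·CCB·CCB·AAB·B·B·AAB·B·B·AAB·CCB·CCB·AAB·B·B·AAB·B·B·AAB·CCB·CCB·AAB·AAB·AAB·CCB·CCB·AAB·AAB·AAB·CCB·CCB·AAB·B·B·AAB·B·B·AAB·CCB·CCB·AAB·B·B·AAB·B·B·AAB·CCB·CCB·AAB·B·B·AAB·B·B·AAB·CCB·CCB·AAB·AAB·AAB·CCB·CCB·AAB·AAB·AAB·CCB·CCB·AAB·B·B·AAB·B·B·AAB·CCB·CCB·AAB
    A ↦ CCB
    B ↦ AAB
    C ↦ B

A->CCB, B->AAB, C->B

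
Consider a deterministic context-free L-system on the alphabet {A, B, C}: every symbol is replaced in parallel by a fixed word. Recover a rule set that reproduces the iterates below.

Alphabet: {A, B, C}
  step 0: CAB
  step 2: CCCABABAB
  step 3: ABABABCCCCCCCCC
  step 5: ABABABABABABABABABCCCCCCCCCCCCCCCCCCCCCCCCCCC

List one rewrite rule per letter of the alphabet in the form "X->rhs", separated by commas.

A->CC, B->C, C->AB

  step 2 ⇒ step 3: CCCABABAB ⇒ AB·AB·AB·CC·C·CC·C·CC·C
    A ↦ CC
    B ↦ C
    C ↦ AB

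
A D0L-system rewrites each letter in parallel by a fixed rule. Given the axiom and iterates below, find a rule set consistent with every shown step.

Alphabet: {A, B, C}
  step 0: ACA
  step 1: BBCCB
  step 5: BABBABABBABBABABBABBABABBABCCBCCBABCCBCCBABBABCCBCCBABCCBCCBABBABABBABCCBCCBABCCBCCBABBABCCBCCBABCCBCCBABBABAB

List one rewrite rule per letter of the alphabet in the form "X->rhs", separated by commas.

  step 0 ⇒ step 1: ACA ⇒ B·BCC·B
    A ↦ B
    C ↦ BCC
    B ↦ BA  (constrained at step 1)

A->B, B->BA, C->BCC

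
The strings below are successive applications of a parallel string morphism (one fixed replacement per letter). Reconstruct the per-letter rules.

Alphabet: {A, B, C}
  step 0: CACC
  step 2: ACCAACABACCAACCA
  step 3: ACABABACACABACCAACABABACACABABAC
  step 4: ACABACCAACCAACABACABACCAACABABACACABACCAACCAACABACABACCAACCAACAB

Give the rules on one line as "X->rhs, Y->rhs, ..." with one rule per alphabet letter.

A->AC, B->CA, C->AB

  step 3 ⇒ step 4: ACABABACACABACCAACABABACACABABAC ⇒ AC·AB·AC·CA·AC·CA·AC·AB·AC·AB·AC·CA·AC·AB·AB·AC·AC·AB·AC·CA·AC·CA·AC·AB·AC·AB·AC·CA·AC·CA·AC·AB
    A ↦ AC
    B ↦ CA
    C ↦ AB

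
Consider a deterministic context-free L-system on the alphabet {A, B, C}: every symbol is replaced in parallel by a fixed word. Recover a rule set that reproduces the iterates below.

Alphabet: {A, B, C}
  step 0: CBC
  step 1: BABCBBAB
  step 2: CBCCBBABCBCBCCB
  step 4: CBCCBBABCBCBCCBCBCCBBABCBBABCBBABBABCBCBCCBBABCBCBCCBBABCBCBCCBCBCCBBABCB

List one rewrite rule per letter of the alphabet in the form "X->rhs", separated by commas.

  step 1 ⇒ step 2: BABCBBAB ⇒ CB·C·CB·BAB·CB·CB·C·CB
    A ↦ C
    B ↦ CB
    C ↦ BAB

A->C, B->CB, C->BAB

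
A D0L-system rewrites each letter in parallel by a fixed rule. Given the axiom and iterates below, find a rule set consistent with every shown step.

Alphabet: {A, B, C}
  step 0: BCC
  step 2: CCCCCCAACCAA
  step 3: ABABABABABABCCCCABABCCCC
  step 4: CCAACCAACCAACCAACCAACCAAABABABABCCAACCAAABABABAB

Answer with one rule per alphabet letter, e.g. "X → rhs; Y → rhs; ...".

A->CC, B->AA, C->AB

  step 3 ⇒ step 4: ABABABABABABCCCCABABCCCC ⇒ CC·AA·CC·AA·CC·AA·CC·AA·CC·AA·CC·AA·AB·AB·AB·AB·CC·AA·CC·AA·AB·AB·AB·AB
    A ↦ CC
    B ↦ AA
    C ↦ AB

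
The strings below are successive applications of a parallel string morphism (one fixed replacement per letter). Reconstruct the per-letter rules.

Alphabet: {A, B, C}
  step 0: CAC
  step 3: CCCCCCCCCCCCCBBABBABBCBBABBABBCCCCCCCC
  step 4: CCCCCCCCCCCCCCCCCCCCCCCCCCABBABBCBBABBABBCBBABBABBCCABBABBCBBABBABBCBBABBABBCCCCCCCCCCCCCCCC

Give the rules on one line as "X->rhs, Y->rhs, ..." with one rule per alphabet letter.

  step 3 ⇒ step 4: CCCCCCCCCCCCCBBABBABBCBBABBABBCCCCCCCC ⇒ CC·CC·CC·CC·CC·CC·CC·CC·CC·CC·CC·CC·CC·ABB·ABB·CBB·ABB·ABB·CBB·ABB·ABB·CC·ABB·ABB·CBB·ABB·ABB·CBB·ABB·ABB·CC·CC·CC·CC·CC·CC·CC·CC
    A ↦ CBB
    B ↦ ABB
    C ↦ CC

A->CBB, B->ABB, C->CC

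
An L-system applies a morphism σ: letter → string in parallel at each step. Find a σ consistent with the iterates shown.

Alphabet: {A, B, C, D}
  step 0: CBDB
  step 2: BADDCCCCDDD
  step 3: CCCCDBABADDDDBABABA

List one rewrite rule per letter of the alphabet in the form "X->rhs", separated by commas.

A->CCD, B->CC, C->D, D->BA

  step 2 ⇒ step 3: BADDCCCCDDD ⇒ CC·CCD·BA·BA·D·D·D·D·BA·BA·BA
    A ↦ CCD
    B ↦ CC
    C ↦ D
    D ↦ BA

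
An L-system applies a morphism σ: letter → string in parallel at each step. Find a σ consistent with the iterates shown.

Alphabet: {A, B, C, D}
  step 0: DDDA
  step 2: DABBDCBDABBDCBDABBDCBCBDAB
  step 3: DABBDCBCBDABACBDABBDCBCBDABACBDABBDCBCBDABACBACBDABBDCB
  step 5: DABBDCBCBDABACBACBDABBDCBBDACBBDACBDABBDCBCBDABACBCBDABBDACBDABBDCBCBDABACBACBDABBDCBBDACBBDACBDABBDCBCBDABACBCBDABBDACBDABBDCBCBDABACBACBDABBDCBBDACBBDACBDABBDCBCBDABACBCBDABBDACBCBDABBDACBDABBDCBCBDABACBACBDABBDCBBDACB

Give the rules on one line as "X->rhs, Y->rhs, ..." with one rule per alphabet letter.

  step 2 ⇒ step 3: DABBDCBDABBDCBDABBDCBCBDAB ⇒ DAB·BD·CB·CB·DAB·A·CB·DAB·BD·CB·CB·DAB·A·CB·DAB·BD·CB·CB·DAB·A·CB·A·CB·DAB·BD·CB
    A ↦ BD
    B ↦ CB
    C ↦ A
    D ↦ DAB

A->BD, B->CB, C->A, D->DAB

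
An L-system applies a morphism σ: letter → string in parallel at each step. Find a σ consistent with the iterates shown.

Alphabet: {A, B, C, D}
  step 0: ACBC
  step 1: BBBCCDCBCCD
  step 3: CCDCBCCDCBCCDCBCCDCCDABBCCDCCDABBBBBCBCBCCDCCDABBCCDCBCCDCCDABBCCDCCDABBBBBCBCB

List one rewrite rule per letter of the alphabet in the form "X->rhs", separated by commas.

  step 0 ⇒ step 1: ACBC ⇒ BBB·CCD·CB·CCD
    A ↦ BBB
    B ↦ CB
    C ↦ CCD
    D ↦ ABB  (constrained at step 1)

A->BBB, B->CB, C->CCD, D->ABB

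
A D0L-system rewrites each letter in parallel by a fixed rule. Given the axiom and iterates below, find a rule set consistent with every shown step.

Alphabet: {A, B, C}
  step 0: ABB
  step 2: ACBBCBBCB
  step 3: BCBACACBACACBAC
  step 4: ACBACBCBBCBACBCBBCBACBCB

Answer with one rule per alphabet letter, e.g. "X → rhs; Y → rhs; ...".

A->BC, B->AC, C->B

  step 3 ⇒ step 4: BCBACACBACACBAC ⇒ AC·B·AC·BC·B·BC·B·AC·BC·B·BC·B·AC·BC·B
    A ↦ BC
    B ↦ AC
    C ↦ B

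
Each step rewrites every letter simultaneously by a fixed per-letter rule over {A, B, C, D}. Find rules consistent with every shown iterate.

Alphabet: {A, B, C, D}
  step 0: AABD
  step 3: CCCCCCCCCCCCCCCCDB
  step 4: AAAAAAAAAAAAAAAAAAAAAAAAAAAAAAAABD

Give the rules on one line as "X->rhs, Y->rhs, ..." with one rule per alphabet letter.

  step 3 ⇒ step 4: CCCCCCCCCCCCCCCCDB ⇒ AA·AA·AA·AA·AA·AA·AA·AA·AA·AA·AA·AA·AA·AA·AA·AA·B·D
    B ↦ D
    C ↦ AA
    D ↦ B
    A ↦ CC  (constrained at step 0)

A->CC, B->D, C->AA, D->B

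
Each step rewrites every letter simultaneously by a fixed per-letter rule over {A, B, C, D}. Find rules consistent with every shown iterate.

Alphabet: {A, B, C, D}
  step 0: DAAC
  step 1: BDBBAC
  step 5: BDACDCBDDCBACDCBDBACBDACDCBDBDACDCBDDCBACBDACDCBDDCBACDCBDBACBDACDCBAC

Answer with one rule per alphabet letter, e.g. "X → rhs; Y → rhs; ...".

A->B, B->DC, C->AC, D->BD

  step 0 ⇒ step 1: DAAC ⇒ BD·B·B·AC
    A ↦ B
    C ↦ AC
    D ↦ BD
    B ↦ DC  (constrained at step 1)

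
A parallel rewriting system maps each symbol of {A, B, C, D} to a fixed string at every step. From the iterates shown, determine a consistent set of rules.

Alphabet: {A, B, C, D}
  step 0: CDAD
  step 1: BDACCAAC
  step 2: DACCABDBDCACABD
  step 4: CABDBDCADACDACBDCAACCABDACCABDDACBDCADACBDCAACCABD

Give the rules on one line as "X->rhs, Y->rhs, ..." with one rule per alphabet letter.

  step 1 ⇒ step 2: BDACCAAC ⇒ D·AC·CA·BD·BD·CA·CA·BD
    A ↦ CA
    B ↦ D
    C ↦ BD
    D ↦ AC

A->CA, B->D, C->BD, D->AC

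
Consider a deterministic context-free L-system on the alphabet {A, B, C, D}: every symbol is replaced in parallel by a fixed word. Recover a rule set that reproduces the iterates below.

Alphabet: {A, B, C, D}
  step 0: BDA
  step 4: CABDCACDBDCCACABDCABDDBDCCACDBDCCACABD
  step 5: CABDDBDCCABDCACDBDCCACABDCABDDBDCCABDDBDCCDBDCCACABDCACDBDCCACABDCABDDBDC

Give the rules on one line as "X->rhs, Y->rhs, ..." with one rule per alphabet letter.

  step 4 ⇒ step 5: CABDCACDBDCCACABDCABDDBDCCACDBDCCACABD ⇒ CA·BD·DBD·C·CA·BD·CA·C·DBD·C·CA·CA·BD·CA·BD·DBD·C·CA·BD·DBD·C·C·DBD·C·CA·CA·BD·CA·C·DBD·C·CA·CA·BD·CA·BD·DBD·C
    A ↦ BD
    B ↦ DBD
    C ↦ CA
    D ↦ C

A->BD, B->DBD, C->CA, D->C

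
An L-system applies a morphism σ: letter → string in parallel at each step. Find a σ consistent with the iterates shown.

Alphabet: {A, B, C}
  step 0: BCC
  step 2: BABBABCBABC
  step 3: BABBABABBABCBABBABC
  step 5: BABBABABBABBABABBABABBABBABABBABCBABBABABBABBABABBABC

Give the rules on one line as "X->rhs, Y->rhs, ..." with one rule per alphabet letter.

A->B, B->BA, C->BC

  step 2 ⇒ step 3: BABBABCBABC ⇒ BA·B·BA·BA·B·BA·BC·BA·B·BA·BC
    A ↦ B
    B ↦ BA
    C ↦ BC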